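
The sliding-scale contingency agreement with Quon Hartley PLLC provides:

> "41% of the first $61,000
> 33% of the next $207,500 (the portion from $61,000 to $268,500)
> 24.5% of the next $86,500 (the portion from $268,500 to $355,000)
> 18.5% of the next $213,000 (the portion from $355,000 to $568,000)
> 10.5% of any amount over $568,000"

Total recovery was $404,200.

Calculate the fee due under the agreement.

$123,779.50

First $61,000 at 41% = $25,010.00
Next $207,500 at 33% = $68,475.00
Next $86,500 at 24.5% = $21,192.50
Remaining $49,200 at 18.5% = $9,102.00
Fee: $25,010.00 + $68,475.00 + $21,192.50 + $9,102.00 = $123,779.50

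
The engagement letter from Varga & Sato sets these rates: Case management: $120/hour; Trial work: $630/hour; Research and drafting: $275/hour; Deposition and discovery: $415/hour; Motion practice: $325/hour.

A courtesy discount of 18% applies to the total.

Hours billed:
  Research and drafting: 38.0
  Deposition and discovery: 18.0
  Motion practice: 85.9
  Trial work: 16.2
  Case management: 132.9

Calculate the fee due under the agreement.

Case management: 132.9 × $120 = $15,948.00
Trial work: 16.2 × $630 = $10,206.00
Research and drafting: 38.0 × $275 = $10,450.00
Deposition and discovery: 18.0 × $415 = $7,470.00
Motion practice: 85.9 × $325 = $27,917.50
Subtotal: $71,991.50
Less 18% discount: −$12,958.47
Total: $71,991.50 − $12,958.47 = $59,033.03

$59,033.03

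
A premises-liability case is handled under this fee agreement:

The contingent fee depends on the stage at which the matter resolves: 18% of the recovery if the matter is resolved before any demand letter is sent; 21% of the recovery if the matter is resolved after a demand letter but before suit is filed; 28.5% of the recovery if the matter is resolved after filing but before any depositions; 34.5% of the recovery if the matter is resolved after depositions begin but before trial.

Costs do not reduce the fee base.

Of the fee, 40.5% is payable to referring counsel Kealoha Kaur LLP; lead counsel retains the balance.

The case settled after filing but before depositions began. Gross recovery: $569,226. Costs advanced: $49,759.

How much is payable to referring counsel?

$65,702.91

Fee base is the gross recovery, $569,226; costs are reimbursed separately.
The matter settled after filing but before depositions began, so the 28.5% rate applies.
$569,226 × 28.5% = $162,229.41
Referral share: 40.5% of $162,229.41 = $65,702.91; lead counsel retains $162,229.41 − $65,702.91 = $96,526.50.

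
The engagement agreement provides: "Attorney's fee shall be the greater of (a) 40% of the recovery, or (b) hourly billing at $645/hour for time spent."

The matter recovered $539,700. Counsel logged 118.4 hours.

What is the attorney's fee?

$215,880.00

(a) 40% of $539,700 = $215,880.00
(b) 118.4 × $645 = $76,368.00
The greater is (a): $215,880.00.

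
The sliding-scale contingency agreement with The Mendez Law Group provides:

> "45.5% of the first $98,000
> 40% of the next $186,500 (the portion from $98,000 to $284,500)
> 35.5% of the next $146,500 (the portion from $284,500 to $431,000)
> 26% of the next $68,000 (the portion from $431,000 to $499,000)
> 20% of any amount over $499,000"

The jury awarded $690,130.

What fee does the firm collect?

$227,103.50

First $98,000 at 45.5% = $44,590.00
Next $186,500 at 40% = $74,600.00
Next $146,500 at 35.5% = $52,007.50
Next $68,000 at 26% = $17,680.00
Remaining $191,130 at 20% = $38,226.00
Fee: $44,590.00 + $74,600.00 + $52,007.50 + $17,680.00 + $38,226.00 = $227,103.50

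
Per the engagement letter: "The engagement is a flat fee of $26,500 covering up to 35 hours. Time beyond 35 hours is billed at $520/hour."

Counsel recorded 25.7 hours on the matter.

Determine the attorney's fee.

$26,500.00

25.7 hours is within the 35-hour scope; only the flat fee applies.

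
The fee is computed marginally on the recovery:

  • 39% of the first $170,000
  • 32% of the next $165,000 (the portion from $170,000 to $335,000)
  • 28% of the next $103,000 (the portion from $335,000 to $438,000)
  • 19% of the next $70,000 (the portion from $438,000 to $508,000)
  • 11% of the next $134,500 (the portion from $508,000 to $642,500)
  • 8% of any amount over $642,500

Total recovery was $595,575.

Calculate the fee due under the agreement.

$170,873.25

First $170,000 at 39% = $66,300.00
Next $165,000 at 32% = $52,800.00
Next $103,000 at 28% = $28,840.00
Next $70,000 at 19% = $13,300.00
Remaining $87,575 at 11% = $9,633.25
Fee: $66,300.00 + $52,800.00 + $28,840.00 + $13,300.00 + $9,633.25 = $170,873.25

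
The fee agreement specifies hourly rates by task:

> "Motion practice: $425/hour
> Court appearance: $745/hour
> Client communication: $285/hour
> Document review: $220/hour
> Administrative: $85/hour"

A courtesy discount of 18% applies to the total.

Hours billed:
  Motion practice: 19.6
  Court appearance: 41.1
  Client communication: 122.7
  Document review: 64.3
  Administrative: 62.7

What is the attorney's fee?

Motion practice: 19.6 × $425 = $8,330.00
Court appearance: 41.1 × $745 = $30,619.50
Client communication: 122.7 × $285 = $34,969.50
Document review: 64.3 × $220 = $14,146.00
Administrative: 62.7 × $85 = $5,329.50
Subtotal: $93,394.50
Less 18% discount: −$16,811.01
Total: $93,394.50 − $16,811.01 = $76,583.49

$76,583.49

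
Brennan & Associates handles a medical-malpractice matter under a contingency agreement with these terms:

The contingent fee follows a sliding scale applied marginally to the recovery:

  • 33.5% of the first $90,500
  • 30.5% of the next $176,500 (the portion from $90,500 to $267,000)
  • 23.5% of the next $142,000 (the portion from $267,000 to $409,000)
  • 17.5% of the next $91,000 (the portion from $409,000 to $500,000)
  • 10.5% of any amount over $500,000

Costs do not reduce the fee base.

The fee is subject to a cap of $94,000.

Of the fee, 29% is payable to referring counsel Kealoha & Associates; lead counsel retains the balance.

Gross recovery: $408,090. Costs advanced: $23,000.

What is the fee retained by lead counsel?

Fee base is the gross recovery, $408,090; costs are reimbursed separately.
First $90,500 at 33.5% = $30,317.50
Next $176,500 at 30.5% = $53,832.50
Remaining $141,090 at 23.5% = $33,156.15
Fee: $30,317.50 + $53,832.50 + $33,156.15 = $117,306.15
$117,306.15 exceeds the $94,000 cap, so the fee is capped at $94,000.00.
Referral share: 29% of $94,000.00 = $27,260.00; lead counsel retains $94,000.00 − $27,260.00 = $66,740.00.

$66,740.00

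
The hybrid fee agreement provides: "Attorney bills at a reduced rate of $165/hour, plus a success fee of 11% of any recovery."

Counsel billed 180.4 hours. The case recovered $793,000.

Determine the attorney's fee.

Hourly: 180.4 × $165 = $29,766.00
Success fee: 11% of $793,000 = $87,230.00
Total: $29,766.00 + $87,230.00 = $116,996.00

$116,996.00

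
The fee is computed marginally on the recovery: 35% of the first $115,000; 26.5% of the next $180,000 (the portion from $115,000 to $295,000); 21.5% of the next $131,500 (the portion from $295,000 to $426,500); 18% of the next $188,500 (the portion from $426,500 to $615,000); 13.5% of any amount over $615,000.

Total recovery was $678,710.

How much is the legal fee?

First $115,000 at 35% = $40,250.00
Next $180,000 at 26.5% = $47,700.00
Next $131,500 at 21.5% = $28,272.50
Next $188,500 at 18% = $33,930.00
Remaining $63,710 at 13.5% = $8,600.85
Fee: $40,250.00 + $47,700.00 + $28,272.50 + $33,930.00 + $8,600.85 = $158,753.35

$158,753.35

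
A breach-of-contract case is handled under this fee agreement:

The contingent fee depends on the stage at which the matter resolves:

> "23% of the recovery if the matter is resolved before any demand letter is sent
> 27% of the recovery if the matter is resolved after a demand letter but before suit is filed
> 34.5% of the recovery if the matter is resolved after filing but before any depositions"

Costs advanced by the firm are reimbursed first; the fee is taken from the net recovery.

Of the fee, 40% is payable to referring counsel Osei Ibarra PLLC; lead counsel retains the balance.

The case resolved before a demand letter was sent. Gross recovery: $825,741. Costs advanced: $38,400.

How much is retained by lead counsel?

Fee base (net of costs): $825,741 − $38,400 = $787,341
The matter resolved before a demand letter was sent, so the 23% rate applies.
$787,341 × 23% = $181,088.43
Referral share: 40% of $181,088.43 = $72,435.37; lead counsel retains $181,088.43 − $72,435.37 = $108,653.06.

$108,653.06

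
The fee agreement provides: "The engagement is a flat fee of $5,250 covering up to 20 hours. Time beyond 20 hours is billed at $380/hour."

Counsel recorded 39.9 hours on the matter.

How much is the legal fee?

$12,812.00

Flat fee: $5,250.00
Excess hours: 39.9 − 20 = 19.9
Overrun: 19.9 × $380 = $7,562.00
Total: $5,250.00 + $7,562.00 = $12,812.00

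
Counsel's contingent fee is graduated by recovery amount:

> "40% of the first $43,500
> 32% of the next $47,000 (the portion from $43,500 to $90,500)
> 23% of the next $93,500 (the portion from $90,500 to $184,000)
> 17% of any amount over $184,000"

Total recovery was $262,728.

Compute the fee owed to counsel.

First $43,500 at 40% = $17,400.00
Next $47,000 at 32% = $15,040.00
Next $93,500 at 23% = $21,505.00
Remaining $78,728 at 17% = $13,383.76
Fee: $17,400.00 + $15,040.00 + $21,505.00 + $13,383.76 = $67,328.76

$67,328.76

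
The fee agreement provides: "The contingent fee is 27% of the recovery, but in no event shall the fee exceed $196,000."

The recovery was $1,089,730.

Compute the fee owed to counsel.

27% of $1,089,730 = $294,227.10
That exceeds the $196,000 cap, so the fee is capped at $196,000.

$196,000.00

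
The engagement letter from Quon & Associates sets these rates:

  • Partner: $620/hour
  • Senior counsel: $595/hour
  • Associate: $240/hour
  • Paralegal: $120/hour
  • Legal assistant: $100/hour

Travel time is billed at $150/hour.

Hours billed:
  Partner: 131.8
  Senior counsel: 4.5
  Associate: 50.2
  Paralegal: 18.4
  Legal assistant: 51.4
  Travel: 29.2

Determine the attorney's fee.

Partner: 131.8 × $620 = $81,716.00
Senior counsel: 4.5 × $595 = $2,677.50
Associate: 50.2 × $240 = $12,048.00
Paralegal: 18.4 × $120 = $2,208.00
Legal assistant: 51.4 × $100 = $5,140.00
Subtotal: $81,716.00 + $2,677.50 + $12,048.00 + $2,208.00 + $5,140.00 = $103,789.50
Travel: 29.2 × $150 = $4,380.00
Total: $103,789.50 + $4,380.00 = $108,169.50

$108,169.50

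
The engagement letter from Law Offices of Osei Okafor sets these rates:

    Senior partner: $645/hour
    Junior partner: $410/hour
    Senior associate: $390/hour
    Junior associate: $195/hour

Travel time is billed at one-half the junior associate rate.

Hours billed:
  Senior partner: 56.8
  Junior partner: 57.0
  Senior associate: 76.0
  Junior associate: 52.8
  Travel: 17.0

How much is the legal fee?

Senior partner: 56.8 × $645 = $36,636.00
Junior partner: 57.0 × $410 = $23,370.00
Senior associate: 76.0 × $390 = $29,640.00
Junior associate: 52.8 × $195 = $10,296.00
Subtotal: $36,636.00 + $23,370.00 + $29,640.00 + $10,296.00 = $99,942.00
Travel: 17.0 × ($195 ÷ 2) = 17.0 × $97.50 = $1,657.50
Total: $99,942.00 + $1,657.50 = $101,599.50

$101,599.50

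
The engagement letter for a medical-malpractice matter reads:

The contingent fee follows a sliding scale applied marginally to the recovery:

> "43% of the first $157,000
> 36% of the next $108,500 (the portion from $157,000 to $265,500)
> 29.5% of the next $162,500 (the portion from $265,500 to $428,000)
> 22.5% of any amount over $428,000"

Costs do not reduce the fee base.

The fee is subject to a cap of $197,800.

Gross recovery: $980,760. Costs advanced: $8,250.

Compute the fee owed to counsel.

Fee base is the gross recovery, $980,760; costs are reimbursed separately.
First $157,000 at 43% = $67,510.00
Next $108,500 at 36% = $39,060.00
Next $162,500 at 29.5% = $47,937.50
Remaining $552,760 at 22.5% = $124,371.00
Fee: $67,510.00 + $39,060.00 + $47,937.50 + $124,371.00 = $278,878.50
$278,878.50 exceeds the $197,800 cap, so the fee is capped at $197,800.00.

$197,800.00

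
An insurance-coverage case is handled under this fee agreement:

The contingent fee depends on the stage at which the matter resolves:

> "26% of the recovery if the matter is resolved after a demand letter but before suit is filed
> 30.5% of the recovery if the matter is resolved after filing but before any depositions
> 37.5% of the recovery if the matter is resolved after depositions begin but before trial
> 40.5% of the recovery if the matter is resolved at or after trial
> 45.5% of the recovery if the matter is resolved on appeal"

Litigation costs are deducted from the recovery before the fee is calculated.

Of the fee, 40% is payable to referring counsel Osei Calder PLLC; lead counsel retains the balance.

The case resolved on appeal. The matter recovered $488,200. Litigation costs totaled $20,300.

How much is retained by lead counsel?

Fee base (net of costs): $488,200 − $20,300 = $467,900
The matter resolved on appeal, so the 45.5% rate applies.
$467,900 × 45.5% = $212,894.50
Referral share: 40% of $212,894.50 = $85,157.80; lead counsel retains $212,894.50 − $85,157.80 = $127,736.70.

$127,736.70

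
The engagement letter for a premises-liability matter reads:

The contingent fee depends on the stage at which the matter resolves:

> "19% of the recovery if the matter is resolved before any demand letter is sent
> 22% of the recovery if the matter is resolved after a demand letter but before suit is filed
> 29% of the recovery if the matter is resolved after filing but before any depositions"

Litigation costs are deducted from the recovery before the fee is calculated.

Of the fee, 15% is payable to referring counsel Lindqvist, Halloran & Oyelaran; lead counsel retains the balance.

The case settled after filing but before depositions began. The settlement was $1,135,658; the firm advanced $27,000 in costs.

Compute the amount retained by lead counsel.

Fee base (net of costs): $1,135,658 − $27,000 = $1,108,658
The matter settled after filing but before depositions began, so the 29% rate applies.
$1,108,658 × 29% = $321,510.82
Referral share: 15% of $321,510.82 = $48,226.62; lead counsel retains $321,510.82 − $48,226.62 = $273,284.20.

$273,284.20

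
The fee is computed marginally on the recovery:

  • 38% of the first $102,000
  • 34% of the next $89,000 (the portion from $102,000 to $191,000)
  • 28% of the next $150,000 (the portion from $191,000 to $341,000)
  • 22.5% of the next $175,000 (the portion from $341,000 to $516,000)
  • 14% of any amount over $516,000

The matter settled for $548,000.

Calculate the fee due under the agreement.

$154,875.00

First $102,000 at 38% = $38,760.00
Next $89,000 at 34% = $30,260.00
Next $150,000 at 28% = $42,000.00
Next $175,000 at 22.5% = $39,375.00
Remaining $32,000 at 14% = $4,480.00
Fee: $38,760.00 + $30,260.00 + $42,000.00 + $39,375.00 + $4,480.00 = $154,875.00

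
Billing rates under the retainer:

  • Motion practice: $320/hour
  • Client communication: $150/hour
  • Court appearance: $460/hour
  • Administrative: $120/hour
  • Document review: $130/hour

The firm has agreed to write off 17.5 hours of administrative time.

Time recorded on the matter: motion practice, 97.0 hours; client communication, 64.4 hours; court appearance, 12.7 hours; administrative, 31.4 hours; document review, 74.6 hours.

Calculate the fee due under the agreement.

$57,908.00

Motion practice: 97.0 × $320 = $31,040.00
Client communication: 64.4 × $150 = $9,660.00
Court appearance: 12.7 × $460 = $5,842.00
Administrative: 31.4 × $120 = $3,768.00
Document review: 74.6 × $130 = $9,698.00
Subtotal: $60,008.00
Write-off: 17.5 × $120 = $2,100.00
Total: $60,008.00 − $2,100.00 = $57,908.00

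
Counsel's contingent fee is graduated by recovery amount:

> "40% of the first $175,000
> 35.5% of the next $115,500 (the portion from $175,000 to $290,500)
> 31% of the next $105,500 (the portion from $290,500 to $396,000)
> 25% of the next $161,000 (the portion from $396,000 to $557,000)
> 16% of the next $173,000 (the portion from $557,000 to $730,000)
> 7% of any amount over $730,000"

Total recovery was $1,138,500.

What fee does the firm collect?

$240,232.50

First $175,000 at 40% = $70,000.00
Next $115,500 at 35.5% = $41,002.50
Next $105,500 at 31% = $32,705.00
Next $161,000 at 25% = $40,250.00
Next $173,000 at 16% = $27,680.00
Remaining $408,500 at 7% = $28,595.00
Fee: $70,000.00 + $41,002.50 + $32,705.00 + $40,250.00 + $27,680.00 + $28,595.00 = $240,232.50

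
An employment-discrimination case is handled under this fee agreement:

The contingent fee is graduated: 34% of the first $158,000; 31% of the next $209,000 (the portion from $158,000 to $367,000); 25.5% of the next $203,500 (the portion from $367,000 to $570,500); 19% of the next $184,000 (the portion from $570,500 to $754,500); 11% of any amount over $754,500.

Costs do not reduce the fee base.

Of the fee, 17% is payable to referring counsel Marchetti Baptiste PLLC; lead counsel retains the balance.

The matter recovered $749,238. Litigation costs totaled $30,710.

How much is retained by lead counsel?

$169,621.06

Fee base is the gross recovery, $749,238; costs are reimbursed separately.
First $158,000 at 34% = $53,720.00
Next $209,000 at 31% = $64,790.00
Next $203,500 at 25.5% = $51,892.50
Remaining $178,738 at 19% = $33,960.22
Fee: $53,720.00 + $64,790.00 + $51,892.50 + $33,960.22 = $204,362.72
Referral share: 17% of $204,362.72 = $34,741.66; lead counsel retains $204,362.72 − $34,741.66 = $169,621.06.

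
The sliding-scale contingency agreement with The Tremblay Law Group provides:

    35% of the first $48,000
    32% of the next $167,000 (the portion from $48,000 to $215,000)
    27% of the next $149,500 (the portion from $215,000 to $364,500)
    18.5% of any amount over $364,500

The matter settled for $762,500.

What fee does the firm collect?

$184,235.00

First $48,000 at 35% = $16,800.00
Next $167,000 at 32% = $53,440.00
Next $149,500 at 27% = $40,365.00
Remaining $398,000 at 18.5% = $73,630.00
Fee: $16,800.00 + $53,440.00 + $40,365.00 + $73,630.00 = $184,235.00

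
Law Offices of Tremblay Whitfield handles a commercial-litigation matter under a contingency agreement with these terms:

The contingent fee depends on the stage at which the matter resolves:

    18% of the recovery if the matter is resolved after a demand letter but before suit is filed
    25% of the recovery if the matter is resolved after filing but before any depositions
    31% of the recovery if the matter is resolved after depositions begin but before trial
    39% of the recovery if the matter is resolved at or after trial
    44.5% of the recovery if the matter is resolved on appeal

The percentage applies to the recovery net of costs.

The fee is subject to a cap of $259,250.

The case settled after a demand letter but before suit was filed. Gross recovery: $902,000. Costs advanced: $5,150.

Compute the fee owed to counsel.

Fee base (net of costs): $902,000 − $5,150 = $896,850
The matter settled after a demand letter but before suit was filed, so the 18% rate applies.
$896,850 × 18% = $161,433.00
$161,433.00 is under the $259,250 cap.

$161,433.00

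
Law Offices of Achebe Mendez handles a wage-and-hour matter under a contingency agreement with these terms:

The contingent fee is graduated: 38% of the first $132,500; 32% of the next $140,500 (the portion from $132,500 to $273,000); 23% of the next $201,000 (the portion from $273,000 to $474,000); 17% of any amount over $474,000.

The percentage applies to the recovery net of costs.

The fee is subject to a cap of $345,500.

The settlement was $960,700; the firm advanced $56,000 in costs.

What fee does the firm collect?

Fee base (net of costs): $960,700 − $56,000 = $904,700
First $132,500 at 38% = $50,350.00
Next $140,500 at 32% = $44,960.00
Next $201,000 at 23% = $46,230.00
Remaining $430,700 at 17% = $73,219.00
Fee: $50,350.00 + $44,960.00 + $46,230.00 + $73,219.00 = $214,759.00
$214,759.00 is under the $345,500 cap.

$214,759.00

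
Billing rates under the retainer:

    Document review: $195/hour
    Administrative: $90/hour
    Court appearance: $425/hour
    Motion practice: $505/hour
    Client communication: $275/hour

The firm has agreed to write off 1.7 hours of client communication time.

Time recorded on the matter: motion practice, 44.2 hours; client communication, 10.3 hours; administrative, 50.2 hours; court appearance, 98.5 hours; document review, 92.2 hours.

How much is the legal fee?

$89,045.50

Document review: 92.2 × $195 = $17,979.00
Administrative: 50.2 × $90 = $4,518.00
Court appearance: 98.5 × $425 = $41,862.50
Motion practice: 44.2 × $505 = $22,321.00
Client communication: 10.3 × $275 = $2,832.50
Subtotal: $89,513.00
Write-off: 1.7 × $275 = $467.50
Total: $89,513.00 − $467.50 = $89,045.50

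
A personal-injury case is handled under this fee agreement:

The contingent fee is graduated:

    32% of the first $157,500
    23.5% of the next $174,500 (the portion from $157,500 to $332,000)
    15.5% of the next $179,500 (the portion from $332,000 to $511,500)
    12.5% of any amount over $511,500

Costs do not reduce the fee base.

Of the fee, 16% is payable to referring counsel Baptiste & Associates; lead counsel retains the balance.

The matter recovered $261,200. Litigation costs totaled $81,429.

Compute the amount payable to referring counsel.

$11,963.12

Fee base is the gross recovery, $261,200; costs are reimbursed separately.
First $157,500 at 32% = $50,400.00
Remaining $103,700 at 23.5% = $24,369.50
Fee: $50,400.00 + $24,369.50 = $74,769.50
Referral share: 16% of $74,769.50 = $11,963.12; lead counsel retains $74,769.50 − $11,963.12 = $62,806.38.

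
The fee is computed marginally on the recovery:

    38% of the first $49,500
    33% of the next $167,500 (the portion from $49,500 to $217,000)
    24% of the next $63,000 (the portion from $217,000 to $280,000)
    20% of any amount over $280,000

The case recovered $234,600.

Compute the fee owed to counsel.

$78,309.00

First $49,500 at 38% = $18,810.00
Next $167,500 at 33% = $55,275.00
Remaining $17,600 at 24% = $4,224.00
Fee: $18,810.00 + $55,275.00 + $4,224.00 = $78,309.00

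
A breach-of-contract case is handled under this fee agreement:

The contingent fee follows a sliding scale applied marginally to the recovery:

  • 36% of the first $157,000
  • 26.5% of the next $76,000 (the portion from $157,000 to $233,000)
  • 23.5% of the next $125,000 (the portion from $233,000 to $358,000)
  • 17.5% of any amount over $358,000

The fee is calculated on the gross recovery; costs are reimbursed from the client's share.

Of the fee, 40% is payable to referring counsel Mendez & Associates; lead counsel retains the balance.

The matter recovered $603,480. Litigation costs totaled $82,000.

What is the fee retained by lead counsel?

$89,396.40

Fee base is the gross recovery, $603,480; costs are reimbursed separately.
First $157,000 at 36% = $56,520.00
Next $76,000 at 26.5% = $20,140.00
Next $125,000 at 23.5% = $29,375.00
Remaining $245,480 at 17.5% = $42,959.00
Fee: $56,520.00 + $20,140.00 + $29,375.00 + $42,959.00 = $148,994.00
Referral share: 40% of $148,994.00 = $59,597.60; lead counsel retains $148,994.00 − $59,597.60 = $89,396.40.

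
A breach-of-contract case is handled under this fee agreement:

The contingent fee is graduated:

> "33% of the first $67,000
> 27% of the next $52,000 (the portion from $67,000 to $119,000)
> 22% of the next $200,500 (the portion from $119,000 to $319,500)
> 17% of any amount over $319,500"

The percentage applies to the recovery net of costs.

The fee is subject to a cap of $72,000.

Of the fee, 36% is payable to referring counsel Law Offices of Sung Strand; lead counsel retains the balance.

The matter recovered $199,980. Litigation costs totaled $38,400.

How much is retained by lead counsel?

Fee base (net of costs): $199,980 − $38,400 = $161,580
First $67,000 at 33% = $22,110.00
Next $52,000 at 27% = $14,040.00
Remaining $42,580 at 22% = $9,367.60
Fee: $22,110.00 + $14,040.00 + $9,367.60 = $45,517.60
$45,517.60 is under the $72,000 cap.
Referral share: 36% of $45,517.60 = $16,386.34; lead counsel retains $45,517.60 − $16,386.34 = $29,131.26.

$29,131.26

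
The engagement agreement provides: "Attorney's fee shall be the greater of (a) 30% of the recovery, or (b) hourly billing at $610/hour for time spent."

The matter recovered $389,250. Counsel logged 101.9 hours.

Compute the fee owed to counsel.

(a) 30% of $389,250 = $116,775.00
(b) 101.9 × $610 = $62,159.00
The greater is (a): $116,775.00.

$116,775.00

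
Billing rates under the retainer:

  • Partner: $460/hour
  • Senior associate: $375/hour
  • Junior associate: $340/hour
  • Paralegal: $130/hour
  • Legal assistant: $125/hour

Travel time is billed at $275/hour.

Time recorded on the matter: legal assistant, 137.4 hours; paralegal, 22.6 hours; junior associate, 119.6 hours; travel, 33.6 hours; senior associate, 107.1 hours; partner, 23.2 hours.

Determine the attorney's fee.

$120,851.50

Partner: 23.2 × $460 = $10,672.00
Senior associate: 107.1 × $375 = $40,162.50
Junior associate: 119.6 × $340 = $40,664.00
Paralegal: 22.6 × $130 = $2,938.00
Legal assistant: 137.4 × $125 = $17,175.00
Subtotal: $10,672.00 + $40,162.50 + $40,664.00 + $2,938.00 + $17,175.00 = $111,611.50
Travel: 33.6 × $275 = $9,240.00
Total: $111,611.50 + $9,240.00 = $120,851.50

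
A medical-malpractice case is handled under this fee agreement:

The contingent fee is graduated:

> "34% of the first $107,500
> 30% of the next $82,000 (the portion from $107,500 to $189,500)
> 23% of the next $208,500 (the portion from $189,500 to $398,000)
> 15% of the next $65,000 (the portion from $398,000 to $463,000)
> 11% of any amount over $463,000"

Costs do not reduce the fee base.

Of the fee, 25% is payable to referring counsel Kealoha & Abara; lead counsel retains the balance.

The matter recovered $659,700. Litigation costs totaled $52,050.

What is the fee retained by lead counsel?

$105,369.00

Fee base is the gross recovery, $659,700; costs are reimbursed separately.
First $107,500 at 34% = $36,550.00
Next $82,000 at 30% = $24,600.00
Next $208,500 at 23% = $47,955.00
Next $65,000 at 15% = $9,750.00
Remaining $196,700 at 11% = $21,637.00
Fee: $36,550.00 + $24,600.00 + $47,955.00 + $9,750.00 + $21,637.00 = $140,492.00
Referral share: 25% of $140,492.00 = $35,123.00; lead counsel retains $140,492.00 − $35,123.00 = $105,369.00.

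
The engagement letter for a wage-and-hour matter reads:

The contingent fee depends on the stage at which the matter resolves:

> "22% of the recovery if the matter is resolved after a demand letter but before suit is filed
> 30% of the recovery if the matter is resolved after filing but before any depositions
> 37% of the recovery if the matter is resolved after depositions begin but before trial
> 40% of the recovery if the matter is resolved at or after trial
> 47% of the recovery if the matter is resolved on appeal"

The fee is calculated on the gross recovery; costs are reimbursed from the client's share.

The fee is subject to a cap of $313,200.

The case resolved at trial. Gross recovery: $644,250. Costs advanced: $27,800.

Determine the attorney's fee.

Fee base is the gross recovery, $644,250; costs are reimbursed separately.
The matter resolved at trial, so the 40% rate applies.
$644,250 × 40% = $257,700.00
$257,700.00 is under the $313,200 cap.

$257,700.00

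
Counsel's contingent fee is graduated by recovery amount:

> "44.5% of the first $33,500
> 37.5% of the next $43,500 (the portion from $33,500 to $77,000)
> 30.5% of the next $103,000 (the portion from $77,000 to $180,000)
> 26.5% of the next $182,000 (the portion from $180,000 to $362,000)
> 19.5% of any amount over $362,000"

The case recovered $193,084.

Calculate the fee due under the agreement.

First $33,500 at 44.5% = $14,907.50
Next $43,500 at 37.5% = $16,312.50
Next $103,000 at 30.5% = $31,415.00
Remaining $13,084 at 26.5% = $3,467.26
Fee: $14,907.50 + $16,312.50 + $31,415.00 + $3,467.26 = $66,102.26

$66,102.26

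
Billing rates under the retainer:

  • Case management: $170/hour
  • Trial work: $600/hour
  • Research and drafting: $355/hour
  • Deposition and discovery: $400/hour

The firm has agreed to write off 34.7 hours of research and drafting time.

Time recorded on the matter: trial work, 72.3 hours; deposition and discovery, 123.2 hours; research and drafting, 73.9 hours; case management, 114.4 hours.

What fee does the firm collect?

$126,024.00

Case management: 114.4 × $170 = $19,448.00
Trial work: 72.3 × $600 = $43,380.00
Research and drafting: 73.9 × $355 = $26,234.50
Deposition and discovery: 123.2 × $400 = $49,280.00
Subtotal: $138,342.50
Write-off: 34.7 × $355 = $12,318.50
Total: $138,342.50 − $12,318.50 = $126,024.00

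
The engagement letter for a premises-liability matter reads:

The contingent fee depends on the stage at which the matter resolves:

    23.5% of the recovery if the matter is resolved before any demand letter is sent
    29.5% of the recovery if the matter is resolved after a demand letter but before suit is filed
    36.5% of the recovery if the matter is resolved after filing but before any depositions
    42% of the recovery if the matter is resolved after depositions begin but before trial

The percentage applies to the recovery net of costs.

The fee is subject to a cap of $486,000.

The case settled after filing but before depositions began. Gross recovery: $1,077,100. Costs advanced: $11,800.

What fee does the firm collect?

Fee base (net of costs): $1,077,100 − $11,800 = $1,065,300
The matter settled after filing but before depositions began, so the 36.5% rate applies.
$1,065,300 × 36.5% = $388,834.50
$388,834.50 is under the $486,000 cap.

$388,834.50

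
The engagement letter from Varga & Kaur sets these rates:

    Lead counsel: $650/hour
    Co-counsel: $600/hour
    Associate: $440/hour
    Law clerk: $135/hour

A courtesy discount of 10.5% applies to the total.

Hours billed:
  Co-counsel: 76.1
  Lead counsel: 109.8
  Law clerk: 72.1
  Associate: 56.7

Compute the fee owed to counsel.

$135,781.79

Lead counsel: 109.8 × $650 = $71,370.00
Co-counsel: 76.1 × $600 = $45,660.00
Associate: 56.7 × $440 = $24,948.00
Law clerk: 72.1 × $135 = $9,733.50
Subtotal: $151,711.50
Less 10.5% discount: −$15,929.71
Total: $151,711.50 − $15,929.71 = $135,781.79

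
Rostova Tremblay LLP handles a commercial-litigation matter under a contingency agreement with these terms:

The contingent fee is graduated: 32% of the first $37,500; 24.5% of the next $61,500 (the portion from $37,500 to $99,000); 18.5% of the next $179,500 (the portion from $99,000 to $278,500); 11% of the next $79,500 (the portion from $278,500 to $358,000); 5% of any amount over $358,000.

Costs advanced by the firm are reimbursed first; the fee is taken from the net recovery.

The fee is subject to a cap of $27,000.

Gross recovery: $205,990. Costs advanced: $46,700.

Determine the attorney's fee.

$27,000.00

Fee base (net of costs): $205,990 − $46,700 = $159,290
First $37,500 at 32% = $12,000.00
Next $61,500 at 24.5% = $15,067.50
Remaining $60,290 at 18.5% = $11,153.65
Fee: $12,000.00 + $15,067.50 + $11,153.65 = $38,221.15
$38,221.15 exceeds the $27,000 cap, so the fee is capped at $27,000.00.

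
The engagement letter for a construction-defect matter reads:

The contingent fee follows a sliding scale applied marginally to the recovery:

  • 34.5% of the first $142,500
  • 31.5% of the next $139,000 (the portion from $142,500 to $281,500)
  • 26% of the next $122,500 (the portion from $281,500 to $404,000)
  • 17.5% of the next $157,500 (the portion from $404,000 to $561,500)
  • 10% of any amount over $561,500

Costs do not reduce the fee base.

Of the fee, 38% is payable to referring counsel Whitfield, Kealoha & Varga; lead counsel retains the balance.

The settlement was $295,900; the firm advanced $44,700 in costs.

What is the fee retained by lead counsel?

Fee base is the gross recovery, $295,900; costs are reimbursed separately.
First $142,500 at 34.5% = $49,162.50
Next $139,000 at 31.5% = $43,785.00
Remaining $14,400 at 26% = $3,744.00
Fee: $49,162.50 + $43,785.00 + $3,744.00 = $96,691.50
Referral share: 38% of $96,691.50 = $36,742.77; lead counsel retains $96,691.50 − $36,742.77 = $59,948.73.

$59,948.73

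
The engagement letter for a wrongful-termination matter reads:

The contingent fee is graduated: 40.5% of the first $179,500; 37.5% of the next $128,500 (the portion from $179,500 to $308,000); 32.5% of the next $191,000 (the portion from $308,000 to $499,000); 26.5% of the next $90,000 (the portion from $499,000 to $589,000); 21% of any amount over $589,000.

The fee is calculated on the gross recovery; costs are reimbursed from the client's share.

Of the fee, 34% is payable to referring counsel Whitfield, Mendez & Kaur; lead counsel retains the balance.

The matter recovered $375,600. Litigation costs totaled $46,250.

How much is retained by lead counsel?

Fee base is the gross recovery, $375,600; costs are reimbursed separately.
First $179,500 at 40.5% = $72,697.50
Next $128,500 at 37.5% = $48,187.50
Remaining $67,600 at 32.5% = $21,970.00
Fee: $72,697.50 + $48,187.50 + $21,970.00 = $142,855.00
Referral share: 34% of $142,855.00 = $48,570.70; lead counsel retains $142,855.00 − $48,570.70 = $94,284.30.

$94,284.30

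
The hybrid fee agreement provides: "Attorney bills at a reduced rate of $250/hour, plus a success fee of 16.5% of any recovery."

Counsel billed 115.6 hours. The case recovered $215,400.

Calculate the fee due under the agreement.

Hourly: 115.6 × $250 = $28,900.00
Success fee: 16.5% of $215,400 = $35,541.00
Total: $28,900.00 + $35,541.00 = $64,441.00

$64,441.00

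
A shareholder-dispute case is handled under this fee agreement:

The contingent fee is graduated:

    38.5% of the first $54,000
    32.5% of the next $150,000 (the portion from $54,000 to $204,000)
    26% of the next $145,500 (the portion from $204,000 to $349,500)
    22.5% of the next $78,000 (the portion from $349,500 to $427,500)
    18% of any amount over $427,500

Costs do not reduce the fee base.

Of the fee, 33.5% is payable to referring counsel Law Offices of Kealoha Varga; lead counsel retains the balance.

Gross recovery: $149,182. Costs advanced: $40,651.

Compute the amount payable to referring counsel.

$17,327.59

Fee base is the gross recovery, $149,182; costs are reimbursed separately.
First $54,000 at 38.5% = $20,790.00
Remaining $95,182 at 32.5% = $30,934.15
Fee: $20,790.00 + $30,934.15 = $51,724.15
Referral share: 33.5% of $51,724.15 = $17,327.59; lead counsel retains $51,724.15 − $17,327.59 = $34,396.56.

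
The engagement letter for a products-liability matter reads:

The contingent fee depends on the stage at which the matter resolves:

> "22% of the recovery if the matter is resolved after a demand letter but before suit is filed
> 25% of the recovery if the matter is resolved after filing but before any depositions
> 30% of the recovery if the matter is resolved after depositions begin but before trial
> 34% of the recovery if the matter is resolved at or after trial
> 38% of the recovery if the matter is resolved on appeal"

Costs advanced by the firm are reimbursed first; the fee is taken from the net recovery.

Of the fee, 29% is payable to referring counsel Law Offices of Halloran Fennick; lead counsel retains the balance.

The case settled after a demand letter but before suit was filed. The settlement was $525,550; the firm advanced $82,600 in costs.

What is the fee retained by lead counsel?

Fee base (net of costs): $525,550 − $82,600 = $442,950
The matter settled after a demand letter but before suit was filed, so the 22% rate applies.
$442,950 × 22% = $97,449.00
Referral share: 29% of $97,449.00 = $28,260.21; lead counsel retains $97,449.00 − $28,260.21 = $69,188.79.

$69,188.79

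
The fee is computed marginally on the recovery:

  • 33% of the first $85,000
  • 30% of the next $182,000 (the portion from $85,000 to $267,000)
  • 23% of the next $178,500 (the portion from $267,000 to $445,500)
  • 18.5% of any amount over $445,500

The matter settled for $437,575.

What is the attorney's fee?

First $85,000 at 33% = $28,050.00
Next $182,000 at 30% = $54,600.00
Remaining $170,575 at 23% = $39,232.25
Fee: $28,050.00 + $54,600.00 + $39,232.25 = $121,882.25

$121,882.25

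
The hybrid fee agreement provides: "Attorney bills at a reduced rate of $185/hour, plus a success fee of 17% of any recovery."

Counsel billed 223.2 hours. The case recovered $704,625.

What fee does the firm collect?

$161,078.25

Hourly: 223.2 × $185 = $41,292.00
Success fee: 17% of $704,625 = $119,786.25
Total: $41,292.00 + $119,786.25 = $161,078.25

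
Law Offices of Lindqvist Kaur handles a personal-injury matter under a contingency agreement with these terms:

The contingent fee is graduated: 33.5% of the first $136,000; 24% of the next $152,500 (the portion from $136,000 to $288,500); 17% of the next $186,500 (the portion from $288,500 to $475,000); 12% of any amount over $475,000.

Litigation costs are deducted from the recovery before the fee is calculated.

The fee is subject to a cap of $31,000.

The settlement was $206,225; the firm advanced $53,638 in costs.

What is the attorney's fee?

Fee base (net of costs): $206,225 − $53,638 = $152,587
First $136,000 at 33.5% = $45,560.00
Remaining $16,587 at 24% = $3,980.88
Fee: $45,560.00 + $3,980.88 = $49,540.88
$49,540.88 exceeds the $31,000 cap, so the fee is capped at $31,000.00.

$31,000.00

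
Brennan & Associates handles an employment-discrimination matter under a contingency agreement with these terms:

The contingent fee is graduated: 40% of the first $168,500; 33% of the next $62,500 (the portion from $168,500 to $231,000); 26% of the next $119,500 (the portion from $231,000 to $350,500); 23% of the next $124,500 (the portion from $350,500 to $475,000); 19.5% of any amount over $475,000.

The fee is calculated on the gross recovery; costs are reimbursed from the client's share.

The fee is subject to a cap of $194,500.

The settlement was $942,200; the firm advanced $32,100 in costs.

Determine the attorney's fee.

Fee base is the gross recovery, $942,200; costs are reimbursed separately.
First $168,500 at 40% = $67,400.00
Next $62,500 at 33% = $20,625.00
Next $119,500 at 26% = $31,070.00
Next $124,500 at 23% = $28,635.00
Remaining $467,200 at 19.5% = $91,104.00
Fee: $67,400.00 + $20,625.00 + $31,070.00 + $28,635.00 + $91,104.00 = $238,834.00
$238,834.00 exceeds the $194,500 cap, so the fee is capped at $194,500.00.

$194,500.00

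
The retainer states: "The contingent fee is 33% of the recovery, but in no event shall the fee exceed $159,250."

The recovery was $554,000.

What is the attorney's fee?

33% of $554,000 = $182,820.00
That exceeds the $159,250 cap, so the fee is capped at $159,250.

$159,250.00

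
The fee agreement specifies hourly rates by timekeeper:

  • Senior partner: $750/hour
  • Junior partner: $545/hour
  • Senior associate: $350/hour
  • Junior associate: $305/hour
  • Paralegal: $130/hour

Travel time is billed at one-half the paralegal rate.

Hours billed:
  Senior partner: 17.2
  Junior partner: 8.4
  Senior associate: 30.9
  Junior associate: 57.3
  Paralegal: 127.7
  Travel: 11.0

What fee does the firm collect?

$63,085.50

Senior partner: 17.2 × $750 = $12,900.00
Junior partner: 8.4 × $545 = $4,578.00
Senior associate: 30.9 × $350 = $10,815.00
Junior associate: 57.3 × $305 = $17,476.50
Paralegal: 127.7 × $130 = $16,601.00
Subtotal: $12,900.00 + $4,578.00 + $10,815.00 + $17,476.50 + $16,601.00 = $62,370.50
Travel: 11.0 × ($130 ÷ 2) = 11.0 × $65.00 = $715.00
Total: $62,370.50 + $715.00 = $63,085.50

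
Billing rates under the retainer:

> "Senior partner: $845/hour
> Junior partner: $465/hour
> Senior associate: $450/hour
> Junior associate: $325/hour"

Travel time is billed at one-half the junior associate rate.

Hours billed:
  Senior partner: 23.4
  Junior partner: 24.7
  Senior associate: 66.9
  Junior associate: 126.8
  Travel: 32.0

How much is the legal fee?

Senior partner: 23.4 × $845 = $19,773.00
Junior partner: 24.7 × $465 = $11,485.50
Senior associate: 66.9 × $450 = $30,105.00
Junior associate: 126.8 × $325 = $41,210.00
Subtotal: $19,773.00 + $11,485.50 + $30,105.00 + $41,210.00 = $102,573.50
Travel: 32.0 × ($325 ÷ 2) = 32.0 × $162.50 = $5,200.00
Total: $102,573.50 + $5,200.00 = $107,773.50

$107,773.50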